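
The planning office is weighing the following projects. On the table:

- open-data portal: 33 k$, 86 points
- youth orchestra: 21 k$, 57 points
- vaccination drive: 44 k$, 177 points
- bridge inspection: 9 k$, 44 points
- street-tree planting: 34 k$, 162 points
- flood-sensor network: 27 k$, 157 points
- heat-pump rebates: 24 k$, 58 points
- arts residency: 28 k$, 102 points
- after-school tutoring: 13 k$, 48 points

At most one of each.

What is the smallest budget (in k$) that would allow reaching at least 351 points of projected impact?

70

Need the lightest bundle worth ≥ 351.
Taking bridge inspection + street-tree planting + flood-sensor network gives 363 (≥ 351) for 70 k$.
Any bundle with less than 70 k$ falls short of 351.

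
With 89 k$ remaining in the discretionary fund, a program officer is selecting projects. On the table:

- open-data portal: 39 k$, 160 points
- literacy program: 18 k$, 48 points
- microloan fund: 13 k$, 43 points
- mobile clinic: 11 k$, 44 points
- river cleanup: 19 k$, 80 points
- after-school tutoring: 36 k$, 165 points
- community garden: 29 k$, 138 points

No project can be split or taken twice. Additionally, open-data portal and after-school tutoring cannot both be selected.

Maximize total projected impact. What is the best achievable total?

Greedy by ratio would take river cleanup + after-school tutoring + community garden: 84 k$ used, total 383.
The 19 k$ tied up in river cleanup is better spent on microloan fund + mobile clinic — total rises to 390 (89 k$).
Runner-up river cleanup + after-school tutoring + community garden tops out at 383.

390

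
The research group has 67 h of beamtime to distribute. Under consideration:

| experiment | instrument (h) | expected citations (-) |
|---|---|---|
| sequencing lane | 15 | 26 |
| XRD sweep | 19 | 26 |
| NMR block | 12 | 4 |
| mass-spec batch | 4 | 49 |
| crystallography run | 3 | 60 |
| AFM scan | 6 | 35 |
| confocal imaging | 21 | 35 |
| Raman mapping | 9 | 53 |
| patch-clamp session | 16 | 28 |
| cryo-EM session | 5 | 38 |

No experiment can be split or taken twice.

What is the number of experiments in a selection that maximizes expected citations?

7

The maximum expected citations within 67 h is 298.
For example mass-spec batch + crystallography run + AFM scan + confocal imaging + Raman mapping + patch-clamp session + cryo-EM session achieves it, using 64 h.
All optima have 7 experiments.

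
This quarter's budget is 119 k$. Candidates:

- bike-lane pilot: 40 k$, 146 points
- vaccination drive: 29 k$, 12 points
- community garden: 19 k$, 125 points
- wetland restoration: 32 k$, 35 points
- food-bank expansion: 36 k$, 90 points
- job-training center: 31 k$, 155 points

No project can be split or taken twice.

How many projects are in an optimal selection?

4

Optimal total is 438.
bike-lane pilot + vaccination drive + community garden + job-training center hits 438 at 119 k$.
Every optimal selection uses 4 projects.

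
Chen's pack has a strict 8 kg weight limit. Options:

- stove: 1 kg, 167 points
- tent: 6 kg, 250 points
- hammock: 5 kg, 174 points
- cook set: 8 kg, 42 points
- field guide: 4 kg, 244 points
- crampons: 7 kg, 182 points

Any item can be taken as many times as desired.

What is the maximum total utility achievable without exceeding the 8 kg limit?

1336

8×stove uses 8 of the 8 kg and totals 1336.
Nothing else within 8 kg beats 1336.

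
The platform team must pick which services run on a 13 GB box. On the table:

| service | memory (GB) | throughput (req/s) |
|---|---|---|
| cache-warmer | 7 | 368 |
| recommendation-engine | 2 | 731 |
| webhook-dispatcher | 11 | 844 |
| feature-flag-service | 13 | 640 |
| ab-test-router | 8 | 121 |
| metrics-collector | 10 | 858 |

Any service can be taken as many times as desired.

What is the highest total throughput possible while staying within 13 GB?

4386

The ratio ordering already packs tightly: 6×recommendation-engine, 12 GB, 4386.
That's the maximum — no swap from here does better than 4386.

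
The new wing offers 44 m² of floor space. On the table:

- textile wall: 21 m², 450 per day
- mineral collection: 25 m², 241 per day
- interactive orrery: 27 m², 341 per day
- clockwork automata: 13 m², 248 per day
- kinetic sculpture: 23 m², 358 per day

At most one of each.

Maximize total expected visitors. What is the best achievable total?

Taking the top-ratio exhibits first gives textile wall + clockwork automata for 698 (34 m²).
Dropping clockwork automata frees 13 m²; slotting in kinetic sculpture (23 m²) lifts the total to 808 at 44 m².

808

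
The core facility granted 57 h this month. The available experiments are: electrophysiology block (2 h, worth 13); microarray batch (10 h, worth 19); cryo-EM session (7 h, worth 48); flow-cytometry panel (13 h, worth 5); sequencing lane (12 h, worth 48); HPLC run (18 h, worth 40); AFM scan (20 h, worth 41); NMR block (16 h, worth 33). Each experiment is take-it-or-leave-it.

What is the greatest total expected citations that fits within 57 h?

183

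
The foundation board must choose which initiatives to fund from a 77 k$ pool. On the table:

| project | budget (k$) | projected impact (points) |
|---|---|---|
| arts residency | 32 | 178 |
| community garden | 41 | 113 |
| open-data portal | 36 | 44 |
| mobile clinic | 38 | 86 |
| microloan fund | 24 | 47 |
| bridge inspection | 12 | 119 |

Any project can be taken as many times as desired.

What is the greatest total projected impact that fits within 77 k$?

714

The ratio ordering already packs tightly: 6×bridge inspection, 72 k$, 714.
That's the maximum — no swap from here does better than 714.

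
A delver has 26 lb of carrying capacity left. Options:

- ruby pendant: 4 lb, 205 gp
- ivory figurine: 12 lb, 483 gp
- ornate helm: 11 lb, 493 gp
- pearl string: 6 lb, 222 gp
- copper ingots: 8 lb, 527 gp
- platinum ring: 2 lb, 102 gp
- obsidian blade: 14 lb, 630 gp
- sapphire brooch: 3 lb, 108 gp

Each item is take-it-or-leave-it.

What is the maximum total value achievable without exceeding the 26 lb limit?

Taking the top-ratio items first gives ruby pendant + ornate helm + copper ingots + platinum ring for 1327 (25 lb).
Dropping ornate helm and platinum ring frees 13 lb; slotting in obsidian blade (14 lb) lifts the total to 1362 at 26 lb.
The closest alternative, ruby pendant + ornate helm + copper ingots + sapphire brooch, reaches only 1333.

1362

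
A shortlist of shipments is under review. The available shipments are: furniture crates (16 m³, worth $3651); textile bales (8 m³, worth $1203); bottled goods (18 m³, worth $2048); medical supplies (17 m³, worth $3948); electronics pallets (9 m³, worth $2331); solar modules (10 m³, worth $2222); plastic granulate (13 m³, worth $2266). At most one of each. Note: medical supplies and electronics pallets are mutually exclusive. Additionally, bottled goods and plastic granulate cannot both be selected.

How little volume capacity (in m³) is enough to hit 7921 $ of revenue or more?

Minimise m³ subject to total revenue ≥ 7921.
furniture crates + electronics pallets + solar modules reaches 8204 using 35 m³.
Any bundle with less than 35 m³ falls short of 7921.

35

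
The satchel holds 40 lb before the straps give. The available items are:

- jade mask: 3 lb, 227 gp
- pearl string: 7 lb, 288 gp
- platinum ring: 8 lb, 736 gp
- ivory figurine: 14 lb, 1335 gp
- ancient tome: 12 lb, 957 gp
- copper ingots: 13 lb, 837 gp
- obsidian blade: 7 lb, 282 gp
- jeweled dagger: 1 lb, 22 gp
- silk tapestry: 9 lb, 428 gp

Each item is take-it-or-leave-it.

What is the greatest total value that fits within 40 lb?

3277

By value per lb: ivory figurine 95.36, platinum ring 92.00, ancient tome 79.75 lead.
Taking jade mask + platinum ring + ivory figurine + ancient tome + jeweled dagger: 38 lb used, 3277 in value.
Next best is jade mask + platinum ring + ivory figurine + ancient tome at 3255 (37 lb) — short by 22.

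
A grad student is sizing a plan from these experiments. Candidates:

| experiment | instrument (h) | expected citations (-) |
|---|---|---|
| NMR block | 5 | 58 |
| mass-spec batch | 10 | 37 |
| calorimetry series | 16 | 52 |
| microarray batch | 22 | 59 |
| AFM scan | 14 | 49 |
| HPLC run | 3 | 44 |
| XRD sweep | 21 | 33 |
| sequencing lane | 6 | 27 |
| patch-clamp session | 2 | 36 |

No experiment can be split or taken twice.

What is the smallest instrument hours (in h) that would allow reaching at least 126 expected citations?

Need the lightest bundle worth ≥ 126.
Taking NMR block + HPLC run + patch-clamp session gives 138 (≥ 126) for 10 h.
Any bundle with less than 10 h falls short of 126.

10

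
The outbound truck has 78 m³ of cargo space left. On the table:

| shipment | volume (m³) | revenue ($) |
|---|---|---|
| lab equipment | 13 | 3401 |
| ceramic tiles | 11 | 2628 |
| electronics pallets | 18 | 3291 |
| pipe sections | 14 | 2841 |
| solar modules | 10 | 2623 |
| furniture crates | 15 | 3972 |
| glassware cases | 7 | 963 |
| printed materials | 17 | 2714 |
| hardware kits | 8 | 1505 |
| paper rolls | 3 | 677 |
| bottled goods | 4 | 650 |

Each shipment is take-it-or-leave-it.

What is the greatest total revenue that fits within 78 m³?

18297

Best packing: lab equipment + ceramic tiles + pipe sections + solar modules + furniture crates + hardware kits + paper rolls + bottled goods — 78 m³, 18297 total.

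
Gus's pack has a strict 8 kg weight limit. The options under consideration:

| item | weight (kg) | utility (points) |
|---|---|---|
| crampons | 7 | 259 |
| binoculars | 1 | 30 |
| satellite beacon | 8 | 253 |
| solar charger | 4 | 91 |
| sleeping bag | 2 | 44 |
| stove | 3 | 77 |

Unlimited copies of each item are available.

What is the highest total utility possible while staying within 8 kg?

289

Taking crampons + binoculars: 8 kg used, 289 in utility.
That's the maximum — no swap from here does better than 289.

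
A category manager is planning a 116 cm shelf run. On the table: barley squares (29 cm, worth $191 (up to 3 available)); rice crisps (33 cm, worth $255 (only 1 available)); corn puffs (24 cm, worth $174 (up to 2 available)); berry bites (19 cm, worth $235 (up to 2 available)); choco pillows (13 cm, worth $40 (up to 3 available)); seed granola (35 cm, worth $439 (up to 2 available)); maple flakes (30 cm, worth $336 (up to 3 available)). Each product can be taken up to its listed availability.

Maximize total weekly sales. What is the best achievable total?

Density check — seed granola 12.54, berry bites 12.37, maple flakes 11.20 are the best per cm.
2×berry bites + 2×seed granola uses 108 of the 116 cm and totals 1348.
Nothing else within 116 cm beats 1348.

1348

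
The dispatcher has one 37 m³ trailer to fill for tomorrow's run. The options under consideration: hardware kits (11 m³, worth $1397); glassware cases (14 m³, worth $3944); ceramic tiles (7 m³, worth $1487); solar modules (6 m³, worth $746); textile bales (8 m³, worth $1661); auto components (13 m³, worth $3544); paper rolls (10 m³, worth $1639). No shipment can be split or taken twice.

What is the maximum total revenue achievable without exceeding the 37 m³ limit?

9149

Density check — glassware cases 281.71, auto components 272.62, ceramic tiles 212.43 are the best per m³.
Taking the top-ratio shipments first gives glassware cases + ceramic tiles + auto components for 8975 (34 m³).
Dropping ceramic tiles frees 7 m³; slotting in textile bales (8 m³) lifts the total to 9149 at 35 m³.
The closest alternative, glassware cases + auto components + paper rolls, reaches only 9127.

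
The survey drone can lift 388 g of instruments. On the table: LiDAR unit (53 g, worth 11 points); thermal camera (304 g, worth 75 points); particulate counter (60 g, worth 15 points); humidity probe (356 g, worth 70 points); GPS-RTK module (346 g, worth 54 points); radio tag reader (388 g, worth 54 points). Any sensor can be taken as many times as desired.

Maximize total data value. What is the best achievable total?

90

Taking thermal camera + particulate counter: 364 g used, 90 in data value.
That's the maximum — no swap from here does better than 90.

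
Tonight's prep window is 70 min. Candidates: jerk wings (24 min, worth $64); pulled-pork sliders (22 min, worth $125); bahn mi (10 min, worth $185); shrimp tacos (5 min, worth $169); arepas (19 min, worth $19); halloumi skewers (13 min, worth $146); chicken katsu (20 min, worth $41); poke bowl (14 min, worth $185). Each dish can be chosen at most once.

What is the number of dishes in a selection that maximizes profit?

5

Optimal total is 810.
For example pulled-pork sliders + bahn mi + shrimp tacos + halloumi skewers + poke bowl achieves it, using 64 min.
Any selection reaching 810 contains exactly 5 dishes.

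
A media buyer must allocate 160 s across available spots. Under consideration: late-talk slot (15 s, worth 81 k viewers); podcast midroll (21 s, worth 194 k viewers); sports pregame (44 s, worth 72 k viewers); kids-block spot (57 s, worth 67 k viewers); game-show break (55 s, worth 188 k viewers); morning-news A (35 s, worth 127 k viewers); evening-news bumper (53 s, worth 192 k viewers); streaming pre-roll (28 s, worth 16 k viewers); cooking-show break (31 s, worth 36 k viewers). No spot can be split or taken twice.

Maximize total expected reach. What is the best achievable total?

Density check — podcast midroll 9.24, late-talk slot 5.40, morning-news A 3.63 are the best per s.
Filling by ratio: late-talk slot + podcast midroll + morning-news A + evening-news bumper + cooking-show break for 630, with 5 s left unused.
Replace morning-news A and cooking-show break with game-show break: the trade gains 25 net, giving 655 at 144 s.
That's the maximum — no swap from here does better than 655.

655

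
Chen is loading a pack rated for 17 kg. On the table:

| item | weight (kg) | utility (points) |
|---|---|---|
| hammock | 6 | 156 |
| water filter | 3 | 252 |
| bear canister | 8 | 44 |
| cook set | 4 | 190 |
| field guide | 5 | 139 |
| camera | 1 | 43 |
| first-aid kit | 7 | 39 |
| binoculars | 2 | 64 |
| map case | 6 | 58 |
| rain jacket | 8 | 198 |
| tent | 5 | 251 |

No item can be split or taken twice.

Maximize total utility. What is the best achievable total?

The ratio heuristic lands on water filter + cook set + camera + binoculars + tent (800) but leaves 2 kg idle.
Dropping camera and binoculars frees 3 kg; slotting in field guide (5 kg) lifts the total to 832 at 17 kg.
The closest alternative, water filter + cook set + camera + binoculars + tent, reaches only 800.

832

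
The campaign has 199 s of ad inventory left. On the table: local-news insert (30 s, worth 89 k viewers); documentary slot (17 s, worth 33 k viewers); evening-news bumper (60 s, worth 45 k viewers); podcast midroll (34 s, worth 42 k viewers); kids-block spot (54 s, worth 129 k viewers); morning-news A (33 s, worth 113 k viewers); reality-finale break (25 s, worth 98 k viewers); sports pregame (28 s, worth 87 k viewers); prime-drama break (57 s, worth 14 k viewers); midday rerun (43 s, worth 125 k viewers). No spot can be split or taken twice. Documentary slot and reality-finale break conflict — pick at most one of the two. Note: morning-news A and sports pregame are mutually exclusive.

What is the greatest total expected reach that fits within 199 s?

554

Local-news insert + kids-block spot + morning-news A + reality-finale break + midday rerun uses 185 of the 199 s and totals 554.
An exhaustive check of the 1024 subsets confirms 554.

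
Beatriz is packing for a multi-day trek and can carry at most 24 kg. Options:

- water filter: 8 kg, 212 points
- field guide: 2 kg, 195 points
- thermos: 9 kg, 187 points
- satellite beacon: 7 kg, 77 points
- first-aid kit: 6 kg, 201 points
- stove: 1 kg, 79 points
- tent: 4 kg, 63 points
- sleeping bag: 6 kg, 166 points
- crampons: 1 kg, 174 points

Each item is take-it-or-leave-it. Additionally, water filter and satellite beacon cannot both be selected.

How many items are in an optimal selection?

6

The maximum utility within 24 kg is 1027.
For example water filter + field guide + first-aid kit + stove + sleeping bag + crampons achieves it, using 24 kg.
Every optimal selection uses 6 items.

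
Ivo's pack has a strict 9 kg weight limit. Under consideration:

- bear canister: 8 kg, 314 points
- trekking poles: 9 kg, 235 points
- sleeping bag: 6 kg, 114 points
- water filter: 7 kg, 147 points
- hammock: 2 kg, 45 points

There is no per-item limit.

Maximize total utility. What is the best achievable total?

314

The ratio ordering already packs tightly: bear canister, 8 kg, 314.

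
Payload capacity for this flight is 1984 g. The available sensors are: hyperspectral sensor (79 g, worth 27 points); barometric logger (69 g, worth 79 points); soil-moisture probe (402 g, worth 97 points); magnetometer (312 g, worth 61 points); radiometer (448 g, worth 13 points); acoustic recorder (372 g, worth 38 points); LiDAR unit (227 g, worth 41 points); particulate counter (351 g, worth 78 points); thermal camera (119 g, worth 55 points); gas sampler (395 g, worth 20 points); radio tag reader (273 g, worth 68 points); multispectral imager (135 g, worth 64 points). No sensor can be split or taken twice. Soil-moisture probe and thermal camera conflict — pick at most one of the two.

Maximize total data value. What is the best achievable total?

515

Hyperspectral sensor + barometric logger + soil-moisture probe + magnetometer + LiDAR unit + particulate counter + radio tag reader + multispectral imager uses 1848 of the 1984 g and totals 515.
Next best is hyperspectral sensor + barometric logger + magnetometer + acoustic recorder + LiDAR unit + particulate counter + thermal camera + radio tag reader + multispectral imager at 511 (1937 g) — short by 4.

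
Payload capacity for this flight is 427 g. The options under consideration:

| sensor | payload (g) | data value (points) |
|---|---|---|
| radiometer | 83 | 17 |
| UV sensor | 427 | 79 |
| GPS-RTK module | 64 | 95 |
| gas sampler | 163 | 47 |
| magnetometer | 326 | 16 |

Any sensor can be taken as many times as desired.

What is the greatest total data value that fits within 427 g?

570

The ratio ordering already packs tightly: 6×GPS-RTK module, 384 g, 570.
Every other selection either busts 427 g or fails to beat 570.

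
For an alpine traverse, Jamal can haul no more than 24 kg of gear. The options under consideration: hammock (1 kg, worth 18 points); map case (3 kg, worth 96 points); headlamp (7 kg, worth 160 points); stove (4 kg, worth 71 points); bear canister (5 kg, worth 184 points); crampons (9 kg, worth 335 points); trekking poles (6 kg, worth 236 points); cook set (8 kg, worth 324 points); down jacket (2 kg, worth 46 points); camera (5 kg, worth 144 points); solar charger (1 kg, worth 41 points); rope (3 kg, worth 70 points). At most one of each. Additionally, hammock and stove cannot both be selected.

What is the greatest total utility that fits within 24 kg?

The ratio ordering already packs tightly: crampons + trekking poles + cook set + solar charger, 24 kg, 936.
Next best is hammock + crampons + trekking poles + cook set at 913 (24 kg) — short by 23.

936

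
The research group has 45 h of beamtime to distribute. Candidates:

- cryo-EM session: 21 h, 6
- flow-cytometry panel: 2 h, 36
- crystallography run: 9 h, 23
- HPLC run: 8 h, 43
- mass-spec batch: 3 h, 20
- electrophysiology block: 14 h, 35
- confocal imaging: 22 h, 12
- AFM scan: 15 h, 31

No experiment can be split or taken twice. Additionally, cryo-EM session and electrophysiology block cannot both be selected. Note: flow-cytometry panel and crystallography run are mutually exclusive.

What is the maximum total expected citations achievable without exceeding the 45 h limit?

Flow-cytometry panel + HPLC run + mass-spec batch + electrophysiology block + AFM scan uses 42 of the 45 h and totals 165.

165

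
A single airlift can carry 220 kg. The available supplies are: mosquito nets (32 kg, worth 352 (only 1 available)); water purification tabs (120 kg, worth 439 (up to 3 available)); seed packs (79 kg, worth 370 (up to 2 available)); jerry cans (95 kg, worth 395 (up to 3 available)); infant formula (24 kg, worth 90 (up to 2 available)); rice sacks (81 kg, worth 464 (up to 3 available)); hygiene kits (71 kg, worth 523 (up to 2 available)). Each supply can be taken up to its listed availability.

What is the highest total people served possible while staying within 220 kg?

1488

The ratio ordering already packs tightly: mosquito nets + infant formula + 2×hygiene kits, 198 kg, 1488.
No other feasible combination exceeds 1488.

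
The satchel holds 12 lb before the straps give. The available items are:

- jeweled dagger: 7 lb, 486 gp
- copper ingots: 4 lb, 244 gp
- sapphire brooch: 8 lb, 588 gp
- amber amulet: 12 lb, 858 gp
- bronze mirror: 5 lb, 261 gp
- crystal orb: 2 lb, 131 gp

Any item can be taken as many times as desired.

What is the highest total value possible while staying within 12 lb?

858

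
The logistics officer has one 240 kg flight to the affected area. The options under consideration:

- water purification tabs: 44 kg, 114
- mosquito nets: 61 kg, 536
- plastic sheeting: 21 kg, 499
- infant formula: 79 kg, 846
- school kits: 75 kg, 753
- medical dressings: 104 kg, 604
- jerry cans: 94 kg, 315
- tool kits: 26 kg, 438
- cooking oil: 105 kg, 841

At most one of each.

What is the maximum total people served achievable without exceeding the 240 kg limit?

2634

The ratio heuristic lands on plastic sheeting + infant formula + school kits + tool kits (2536) but leaves 39 kg idle.
Replace tool kits with mosquito nets: the trade gains 98 net, giving 2634 at 236 kg.
Runner-up plastic sheeting + infant formula + tool kits + cooking oil tops out at 2624.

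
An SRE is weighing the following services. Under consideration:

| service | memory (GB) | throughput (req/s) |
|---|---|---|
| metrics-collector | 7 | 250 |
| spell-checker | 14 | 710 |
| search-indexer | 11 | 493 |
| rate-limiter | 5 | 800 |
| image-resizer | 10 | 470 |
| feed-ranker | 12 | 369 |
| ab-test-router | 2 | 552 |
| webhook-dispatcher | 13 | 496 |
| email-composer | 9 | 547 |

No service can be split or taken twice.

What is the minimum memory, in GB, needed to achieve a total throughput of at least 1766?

16

Minimise GB subject to total throughput ≥ 1766.
rate-limiter + ab-test-router + email-composer reaches 1899 using 16 GB.
Any bundle with less than 16 GB falls short of 1766.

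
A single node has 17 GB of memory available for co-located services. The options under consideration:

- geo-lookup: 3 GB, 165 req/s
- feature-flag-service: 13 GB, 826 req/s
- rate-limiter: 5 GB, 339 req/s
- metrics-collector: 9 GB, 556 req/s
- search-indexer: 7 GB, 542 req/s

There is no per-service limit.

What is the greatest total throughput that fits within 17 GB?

1249

Ranking by ratio (throughput/GB): search-indexer 77.43, rate-limiter 67.80, feature-flag-service 63.54.
Best packing: geo-lookup + 2×search-indexer — 17 GB, 1249 total.
No other feasible combination exceeds 1249.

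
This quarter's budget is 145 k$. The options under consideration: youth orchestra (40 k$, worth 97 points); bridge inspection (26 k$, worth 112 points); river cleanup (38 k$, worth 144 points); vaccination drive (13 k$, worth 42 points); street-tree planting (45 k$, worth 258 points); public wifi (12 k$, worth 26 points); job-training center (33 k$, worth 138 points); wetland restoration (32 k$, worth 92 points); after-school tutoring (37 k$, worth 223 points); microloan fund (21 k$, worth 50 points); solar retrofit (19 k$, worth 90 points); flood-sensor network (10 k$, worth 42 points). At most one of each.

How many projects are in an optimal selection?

Best achievable projected impact is 751.
street-tree planting + job-training center + after-school tutoring + solar retrofit + flood-sensor network hits 751 at 144 k$.
Any selection reaching 751 contains exactly 5 projects.

5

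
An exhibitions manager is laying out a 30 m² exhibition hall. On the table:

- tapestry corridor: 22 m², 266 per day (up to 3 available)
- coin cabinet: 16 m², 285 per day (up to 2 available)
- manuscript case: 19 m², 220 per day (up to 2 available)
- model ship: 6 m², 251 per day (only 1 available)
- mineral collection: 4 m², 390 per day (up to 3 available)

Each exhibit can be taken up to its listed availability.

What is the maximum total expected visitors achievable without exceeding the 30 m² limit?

1455

Greedy by ratio would take model ship + 3×mineral collection: 18 m² used, total 1421.
Dropping model ship frees 6 m²; slotting in coin cabinet (16 m²) lifts the total to 1455 at 28 m².
Every other selection either busts 30 m² or exceeds an availability limit or fails to beat 1455.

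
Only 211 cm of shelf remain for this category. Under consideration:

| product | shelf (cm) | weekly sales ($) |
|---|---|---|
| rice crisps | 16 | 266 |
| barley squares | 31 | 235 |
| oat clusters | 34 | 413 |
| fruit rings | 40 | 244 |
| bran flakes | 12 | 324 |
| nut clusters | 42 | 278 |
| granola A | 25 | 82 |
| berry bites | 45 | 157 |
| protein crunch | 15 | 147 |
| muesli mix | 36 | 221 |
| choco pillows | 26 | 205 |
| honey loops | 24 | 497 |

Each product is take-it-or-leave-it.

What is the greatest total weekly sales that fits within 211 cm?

Taking the top-ratio products first gives rice crisps + barley squares + oat clusters + bran flakes + nut clusters + protein crunch + choco pillows + honey loops for 2365 (200 cm).
The 26 cm tied up in choco pillows is better spent on muesli mix — total rises to 2381 (210 cm).
An exhaustive check of the 4096 subsets confirms 2381.

2381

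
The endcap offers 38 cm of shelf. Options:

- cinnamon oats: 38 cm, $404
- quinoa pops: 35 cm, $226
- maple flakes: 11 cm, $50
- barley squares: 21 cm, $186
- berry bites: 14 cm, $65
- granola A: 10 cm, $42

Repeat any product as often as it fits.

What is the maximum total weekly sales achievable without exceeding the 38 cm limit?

Ranking by ratio (weekly sales/cm): cinnamon oats 10.63, barley squares 8.86, quinoa pops 6.46, berry bites 4.64.
The ratio ordering already packs tightly: cinnamon oats, 38 cm, 404.

404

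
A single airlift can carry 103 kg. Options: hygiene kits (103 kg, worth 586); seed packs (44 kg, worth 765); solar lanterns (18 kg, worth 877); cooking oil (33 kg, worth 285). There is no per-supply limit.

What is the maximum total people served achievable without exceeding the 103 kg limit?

Best packing: 5×solar lanterns — 90 kg, 4385 total.
The spare 13 kg is too small for any remaining supply, and no exchange beats 4385.

4385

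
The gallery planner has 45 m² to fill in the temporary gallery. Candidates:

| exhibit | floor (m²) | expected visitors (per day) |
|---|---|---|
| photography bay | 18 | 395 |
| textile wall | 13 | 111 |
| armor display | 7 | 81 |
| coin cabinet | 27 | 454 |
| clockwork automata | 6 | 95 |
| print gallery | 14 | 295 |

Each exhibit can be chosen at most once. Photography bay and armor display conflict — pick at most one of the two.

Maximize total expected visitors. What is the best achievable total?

Photography bay + coin cabinet uses 45 of the 45 m² and totals 849.
Runner-up photography bay + textile wall + print gallery tops out at 801.

849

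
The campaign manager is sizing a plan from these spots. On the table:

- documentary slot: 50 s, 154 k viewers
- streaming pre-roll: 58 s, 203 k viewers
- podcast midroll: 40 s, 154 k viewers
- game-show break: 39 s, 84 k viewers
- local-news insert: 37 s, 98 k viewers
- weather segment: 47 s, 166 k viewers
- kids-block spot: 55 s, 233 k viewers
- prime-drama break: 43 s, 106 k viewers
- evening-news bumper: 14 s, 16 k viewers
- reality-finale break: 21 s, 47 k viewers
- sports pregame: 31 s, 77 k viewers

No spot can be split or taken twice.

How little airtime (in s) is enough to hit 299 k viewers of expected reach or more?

Need the lightest bundle worth ≥ 299.
Taking kids-block spot + sports pregame gives 310 (≥ 299) for 86 s.
Any bundle with less than 86 s falls short of 299.

86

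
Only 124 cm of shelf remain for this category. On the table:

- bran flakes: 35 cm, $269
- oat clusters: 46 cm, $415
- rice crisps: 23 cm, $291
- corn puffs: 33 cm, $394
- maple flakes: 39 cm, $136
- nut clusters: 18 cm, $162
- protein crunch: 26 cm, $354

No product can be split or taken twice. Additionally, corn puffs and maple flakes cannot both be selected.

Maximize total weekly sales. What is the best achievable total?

1325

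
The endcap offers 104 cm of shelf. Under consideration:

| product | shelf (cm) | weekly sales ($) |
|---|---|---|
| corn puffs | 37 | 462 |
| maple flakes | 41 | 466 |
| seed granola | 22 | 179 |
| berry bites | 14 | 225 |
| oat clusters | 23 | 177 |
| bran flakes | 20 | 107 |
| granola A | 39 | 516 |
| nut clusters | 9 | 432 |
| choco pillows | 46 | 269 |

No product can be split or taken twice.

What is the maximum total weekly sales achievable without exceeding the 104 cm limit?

1639

By weekly sales per cm: nut clusters 48.00, berry bites 16.07, granola A 13.23 lead.
Filling by ratio: corn puffs + berry bites + granola A + nut clusters for 1635, with 5 cm left unused.
Replace corn puffs with maple flakes: the trade gains 4 net, giving 1639 at 103 cm.
The spare 1 cm is too small for any remaining product, and no exchange beats 1639.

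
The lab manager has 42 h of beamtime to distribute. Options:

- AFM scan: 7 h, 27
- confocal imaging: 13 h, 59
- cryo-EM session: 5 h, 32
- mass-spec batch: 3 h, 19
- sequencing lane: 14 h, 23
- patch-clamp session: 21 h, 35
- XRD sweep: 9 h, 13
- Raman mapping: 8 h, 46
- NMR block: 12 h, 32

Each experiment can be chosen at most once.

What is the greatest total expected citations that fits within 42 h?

188

Greedy by ratio would take AFM scan + confocal imaging + cryo-EM session + mass-spec batch + Raman mapping: 36 h used, total 183.
Replace AFM scan with NMR block: the trade gains 5 net, giving 188 at 41 h.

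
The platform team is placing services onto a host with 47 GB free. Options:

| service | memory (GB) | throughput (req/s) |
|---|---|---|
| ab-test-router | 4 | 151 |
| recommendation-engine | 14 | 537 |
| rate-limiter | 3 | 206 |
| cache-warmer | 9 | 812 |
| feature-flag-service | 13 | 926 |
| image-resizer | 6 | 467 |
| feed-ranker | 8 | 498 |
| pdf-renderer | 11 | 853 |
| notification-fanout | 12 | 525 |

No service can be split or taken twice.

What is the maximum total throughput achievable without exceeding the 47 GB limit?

3556

By throughput per GB: cache-warmer 90.22, image-resizer 77.83, pdf-renderer 77.55 lead.
Taking the top-ratio services first gives ab-test-router + rate-limiter + cache-warmer + feature-flag-service + image-resizer + pdf-renderer for 3415 (46 GB).
The 7 GB tied up in ab-test-router and rate-limiter is better spent on feed-ranker — total rises to 3556 (47 GB).
Next best is ab-test-router + rate-limiter + cache-warmer + feature-flag-service + image-resizer + pdf-renderer at 3415 (46 GB) — short by 141.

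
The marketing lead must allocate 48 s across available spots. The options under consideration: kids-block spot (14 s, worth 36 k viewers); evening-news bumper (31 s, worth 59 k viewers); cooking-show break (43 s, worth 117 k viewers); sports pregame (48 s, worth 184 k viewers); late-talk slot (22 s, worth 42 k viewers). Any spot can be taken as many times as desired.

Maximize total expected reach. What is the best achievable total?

The ratio ordering already packs tightly: sports pregame, 48 s, 184.
No other feasible combination exceeds 184.

184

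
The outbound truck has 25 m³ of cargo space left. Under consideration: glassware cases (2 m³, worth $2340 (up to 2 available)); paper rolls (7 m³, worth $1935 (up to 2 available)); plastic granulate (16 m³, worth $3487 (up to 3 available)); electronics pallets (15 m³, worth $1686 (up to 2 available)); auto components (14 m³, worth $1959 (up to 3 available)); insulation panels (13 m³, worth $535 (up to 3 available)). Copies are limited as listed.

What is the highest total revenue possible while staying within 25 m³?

8574

A density-first pass picks 2×glassware cases + 2×paper rolls — 8550 at 18 m³.
Replace paper rolls with auto components: the trade gains 24 net, giving 8574 at 25 m³.
Nothing else within 25 m³ beats 8574.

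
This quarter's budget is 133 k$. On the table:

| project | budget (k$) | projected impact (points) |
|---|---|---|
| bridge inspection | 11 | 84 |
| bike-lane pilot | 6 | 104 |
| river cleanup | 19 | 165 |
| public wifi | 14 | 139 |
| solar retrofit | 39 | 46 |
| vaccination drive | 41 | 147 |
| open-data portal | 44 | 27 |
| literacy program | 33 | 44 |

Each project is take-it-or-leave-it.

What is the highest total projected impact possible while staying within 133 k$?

Ranking by ratio (projected impact/k$): bike-lane pilot 17.33, public wifi 9.93, river cleanup 8.68.
Greedy by ratio would take bridge inspection + bike-lane pilot + river cleanup + public wifi + vaccination drive + literacy program: 124 k$ used, total 683.
Dropping literacy program frees 33 k$; slotting in solar retrofit (39 k$) lifts the total to 685 at 130 k$.
An exhaustive check of the 256 subsets confirms 685.

685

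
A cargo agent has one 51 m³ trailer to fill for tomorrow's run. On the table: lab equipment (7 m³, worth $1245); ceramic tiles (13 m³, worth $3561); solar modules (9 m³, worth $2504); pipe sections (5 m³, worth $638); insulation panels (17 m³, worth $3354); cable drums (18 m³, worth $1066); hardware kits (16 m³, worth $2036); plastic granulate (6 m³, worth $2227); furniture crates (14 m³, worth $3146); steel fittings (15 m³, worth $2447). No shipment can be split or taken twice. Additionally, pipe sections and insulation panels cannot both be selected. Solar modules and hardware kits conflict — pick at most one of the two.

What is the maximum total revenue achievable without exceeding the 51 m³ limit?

Best packing: lab equipment + ceramic tiles + solar modules + plastic granulate + furniture crates — 49 m³, 12683 total.
The spare 2 m³ is too small for any remaining shipment, and no feasible exchange beats 12683.

12683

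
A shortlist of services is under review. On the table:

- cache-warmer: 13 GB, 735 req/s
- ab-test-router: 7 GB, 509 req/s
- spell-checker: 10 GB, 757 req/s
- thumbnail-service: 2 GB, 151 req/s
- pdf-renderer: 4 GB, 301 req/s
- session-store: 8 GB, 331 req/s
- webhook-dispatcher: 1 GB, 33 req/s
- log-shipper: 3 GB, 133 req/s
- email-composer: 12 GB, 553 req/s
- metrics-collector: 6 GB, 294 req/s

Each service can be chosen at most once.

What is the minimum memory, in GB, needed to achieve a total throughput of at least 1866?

27

Need the lightest bundle worth ≥ 1866.
ab-test-router + spell-checker + thumbnail-service + pdf-renderer + webhook-dispatcher + log-shipper reaches 1884 using 27 GB.
Below 27 GB the best achievable stays under 1866.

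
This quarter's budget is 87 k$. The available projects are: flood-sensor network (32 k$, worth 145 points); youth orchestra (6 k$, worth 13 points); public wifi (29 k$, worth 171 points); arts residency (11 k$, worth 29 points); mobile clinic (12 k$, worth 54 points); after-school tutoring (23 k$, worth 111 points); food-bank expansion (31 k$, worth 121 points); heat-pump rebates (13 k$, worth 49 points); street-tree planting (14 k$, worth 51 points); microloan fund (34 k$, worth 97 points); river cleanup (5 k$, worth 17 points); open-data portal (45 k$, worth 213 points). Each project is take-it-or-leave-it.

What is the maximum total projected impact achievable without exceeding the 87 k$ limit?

Taking the top-ratio projects first gives flood-sensor network + public wifi + after-school tutoring for 427 (84 k$).
Replace flood-sensor network and after-school tutoring with mobile clinic + open-data portal: the trade gains 11 net, giving 438 at 86 k$.

438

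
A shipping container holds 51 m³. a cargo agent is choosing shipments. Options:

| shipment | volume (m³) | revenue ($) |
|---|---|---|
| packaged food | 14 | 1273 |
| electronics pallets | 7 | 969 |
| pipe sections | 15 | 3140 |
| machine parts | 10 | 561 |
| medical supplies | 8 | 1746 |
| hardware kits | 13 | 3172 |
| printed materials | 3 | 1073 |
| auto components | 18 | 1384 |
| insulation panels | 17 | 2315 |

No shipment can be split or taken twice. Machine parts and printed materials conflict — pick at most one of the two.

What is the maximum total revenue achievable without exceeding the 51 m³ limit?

10100

Electronics pallets + pipe sections + medical supplies + hardware kits + printed materials uses 46 of the 51 m³ and totals 10100.
No other feasible combination exceeds 10100.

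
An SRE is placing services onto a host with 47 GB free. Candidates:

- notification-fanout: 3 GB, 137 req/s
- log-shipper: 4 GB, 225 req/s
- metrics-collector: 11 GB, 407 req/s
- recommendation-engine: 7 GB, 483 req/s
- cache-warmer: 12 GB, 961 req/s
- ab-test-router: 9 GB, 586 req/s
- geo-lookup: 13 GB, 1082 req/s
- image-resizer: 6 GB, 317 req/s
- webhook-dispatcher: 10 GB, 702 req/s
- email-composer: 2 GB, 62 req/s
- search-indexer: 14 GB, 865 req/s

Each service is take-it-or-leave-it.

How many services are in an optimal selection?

5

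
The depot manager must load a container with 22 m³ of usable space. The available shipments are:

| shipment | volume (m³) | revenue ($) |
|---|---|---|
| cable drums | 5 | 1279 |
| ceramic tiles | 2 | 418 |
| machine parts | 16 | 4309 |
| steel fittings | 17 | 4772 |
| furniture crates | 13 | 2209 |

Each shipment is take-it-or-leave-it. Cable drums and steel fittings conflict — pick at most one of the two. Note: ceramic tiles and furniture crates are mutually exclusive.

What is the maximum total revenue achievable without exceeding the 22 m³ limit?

Cable drums + machine parts uses 21 of the 22 m³ and totals 5588.

5588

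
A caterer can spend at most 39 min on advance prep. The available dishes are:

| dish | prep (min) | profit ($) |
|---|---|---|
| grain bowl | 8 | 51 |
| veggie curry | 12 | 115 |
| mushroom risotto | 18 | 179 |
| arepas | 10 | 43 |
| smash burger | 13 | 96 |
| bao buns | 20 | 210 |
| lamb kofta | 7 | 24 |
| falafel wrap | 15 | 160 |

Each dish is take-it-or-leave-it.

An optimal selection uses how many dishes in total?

Best achievable profit is 389.
One optimal bundle: mushroom risotto + bao buns (38 min).
Every optimal selection uses 2 dishes.

2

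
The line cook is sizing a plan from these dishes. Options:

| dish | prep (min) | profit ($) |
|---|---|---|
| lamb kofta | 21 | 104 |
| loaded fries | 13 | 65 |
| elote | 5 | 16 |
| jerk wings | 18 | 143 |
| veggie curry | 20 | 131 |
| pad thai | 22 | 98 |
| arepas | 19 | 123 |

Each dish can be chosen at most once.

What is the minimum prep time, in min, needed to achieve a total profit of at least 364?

57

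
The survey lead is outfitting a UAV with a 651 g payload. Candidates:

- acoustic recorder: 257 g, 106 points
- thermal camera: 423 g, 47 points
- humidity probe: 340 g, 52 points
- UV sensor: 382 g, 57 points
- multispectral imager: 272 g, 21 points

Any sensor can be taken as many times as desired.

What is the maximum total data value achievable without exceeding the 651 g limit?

By data value per g: acoustic recorder 0.41, humidity probe 0.15, UV sensor 0.15, thermal camera 0.11 lead.
The ratio ordering already packs tightly: 2×acoustic recorder, 514 g, 212.
The spare 137 g is too small for any remaining sensor, and no exchange beats 212.

212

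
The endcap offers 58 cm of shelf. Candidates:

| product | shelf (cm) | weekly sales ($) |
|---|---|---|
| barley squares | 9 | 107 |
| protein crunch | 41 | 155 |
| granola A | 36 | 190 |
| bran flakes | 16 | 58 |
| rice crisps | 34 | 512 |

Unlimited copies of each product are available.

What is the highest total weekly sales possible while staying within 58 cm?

The ratio ordering already packs tightly: 2×barley squares + rice crisps, 52 cm, 726.
The spare 6 cm is too small for any remaining product, and no exchange beats 726.

726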